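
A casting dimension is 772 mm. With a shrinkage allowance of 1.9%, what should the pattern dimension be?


Formula: L_pattern = L_casting * (1 + shrinkage_rate/100)
Shrinkage factor = 1 + 1.9/100 = 1.019
L_pattern = 772 mm * 1.019 = 786.6680 mm


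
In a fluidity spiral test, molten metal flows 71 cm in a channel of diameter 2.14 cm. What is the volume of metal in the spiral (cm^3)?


Formula: V = pi * (d/2)^2 * L  (cylinder volume)
Radius = 2.14/2 = 1.07 cm
V = pi * 1.07^2 * 71 = 255.3735 cm^3


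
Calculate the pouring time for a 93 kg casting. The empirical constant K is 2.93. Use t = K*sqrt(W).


Formula: t = K * sqrt(W)
sqrt(W) = sqrt(93) = 9.64365
t = 2.93 * 9.64365 = 28.2559 s


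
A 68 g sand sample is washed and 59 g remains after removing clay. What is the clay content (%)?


Formula: Clay% = (W_total - W_washed) / W_total * 100
Clay mass = 68 - 59 = 9 g
Clay% = 9 / 68 * 100 = 13.2353%

13.2353%


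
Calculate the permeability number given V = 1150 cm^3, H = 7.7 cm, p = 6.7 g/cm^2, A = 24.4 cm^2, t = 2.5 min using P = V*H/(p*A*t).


Formula: Permeability Number P = (V * H) / (p * A * t)
Numerator: V * H = 1150 * 7.7 = 8855.0
Denominator: p * A * t = 6.7 * 24.4 * 2.5 = 408.7
P = 8855.0 / 408.7 = 21.6663

21.6663


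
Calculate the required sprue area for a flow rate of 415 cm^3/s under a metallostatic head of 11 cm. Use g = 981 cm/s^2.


Formula: v = sqrt(2*g*h), A = Q/v
Velocity: v = sqrt(2 * 981 * 11) = sqrt(21582) = 146.9081 cm/s
Sprue area: A = Q / v = 415 / 146.9081 = 2.8249 cm^2


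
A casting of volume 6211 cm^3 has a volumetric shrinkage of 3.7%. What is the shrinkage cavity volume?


Formula: V_shrink = V_casting * shrinkage_pct / 100
V_shrink = 6211 cm^3 * 3.7 / 100 = 229.8070 cm^3

Final answer: 229.8070 cm^3


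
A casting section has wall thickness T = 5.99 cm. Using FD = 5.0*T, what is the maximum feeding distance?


Formula: FD = 5.0 * T  (riser feeding-distance rule)
FD = 5.0 * 5.99 cm = 29.9500 cm


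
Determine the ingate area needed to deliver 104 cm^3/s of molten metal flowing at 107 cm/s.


Formula: A_ingate = Q / v  (continuity equation)
A = 104 cm^3/s / 107 cm/s = 0.9720 cm^2

Answer: 0.9720 cm^2


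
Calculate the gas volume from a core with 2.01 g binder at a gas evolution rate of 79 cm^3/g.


Formula: V_gas = W_binder * gas_evolution_rate
V = 2.01 g * 79 cm^3/g = 158.7900 cm^3

158.7900 cm^3


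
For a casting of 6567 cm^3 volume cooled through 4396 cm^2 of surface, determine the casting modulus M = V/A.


Formula: Casting Modulus M = V / A
M = 6567 cm^3 / 4396 cm^2 = 1.4939 cm

Answer: 1.4939 cm


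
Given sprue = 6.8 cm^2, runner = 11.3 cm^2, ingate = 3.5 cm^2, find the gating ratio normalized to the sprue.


Sprue:Runner:Ingate = 1 : 11.3/6.8 : 3.5/6.8 = 1:1.66:0.51


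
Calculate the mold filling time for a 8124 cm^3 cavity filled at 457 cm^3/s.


Formula: t_fill = V_mold / Q_flow
t = 8124 cm^3 / 457 cm^3/s = 17.7768 s

Final answer: 17.7768 s


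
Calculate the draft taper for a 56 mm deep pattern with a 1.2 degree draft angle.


Formula: taper = depth * tan(draft_angle)
tan(1.2 deg) = 0.0209470
taper = 56 mm * 0.0209470 = 1.1730 mm


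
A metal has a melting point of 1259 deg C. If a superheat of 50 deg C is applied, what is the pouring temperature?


Formula: T_pour = T_melt + Superheat
T_pour = 1259 + 50 = 1309 deg C

Answer: 1309 deg C


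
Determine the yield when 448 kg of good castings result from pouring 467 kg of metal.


Formula: Casting Yield = (W_good / W_total) * 100
Yield = (448 kg / 467 kg) * 100 = 95.9315%


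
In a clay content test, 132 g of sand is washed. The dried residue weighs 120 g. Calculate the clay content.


Formula: Clay% = (W_total - W_washed) / W_total * 100
Clay mass = 132 - 120 = 12 g
Clay% = 12 / 132 * 100 = 9.0909%

9.0909%


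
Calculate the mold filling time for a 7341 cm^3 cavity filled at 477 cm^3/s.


Formula: t_fill = V_mold / Q_flow
t = 7341 cm^3 / 477 cm^3/s = 15.3899 s

Answer: 15.3899 s


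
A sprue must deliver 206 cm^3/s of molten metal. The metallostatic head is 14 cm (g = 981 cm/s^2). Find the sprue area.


Formula: v = sqrt(2*g*h), A = Q/v
Velocity: v = sqrt(2 * 981 * 14) = sqrt(27468) = 165.7347 cm/s
Sprue area: A = Q / v = 206 / 165.7347 = 1.2430 cm^2

1.2430 cm^2


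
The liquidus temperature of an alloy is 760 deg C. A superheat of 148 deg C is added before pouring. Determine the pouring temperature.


Formula: T_pour = T_melt + Superheat
T_pour = 760 + 148 = 908 deg C

Answer: 908 deg C


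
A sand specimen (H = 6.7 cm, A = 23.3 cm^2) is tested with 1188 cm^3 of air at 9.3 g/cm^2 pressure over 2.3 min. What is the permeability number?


Formula: Permeability Number P = (V * H) / (p * A * t)
Numerator: V * H = 1188 * 6.7 = 7959.6
Denominator: p * A * t = 9.3 * 23.3 * 2.3 = 498.387
P = 7959.6 / 498.387 = 15.9707

15.9707


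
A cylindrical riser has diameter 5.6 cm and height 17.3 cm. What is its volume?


Formula: V = pi * (D/2)^2 * H  (cylinder volume)
Radius = D/2 = 5.6/2 = 2.8 cm
V = pi * 2.8^2 * 17.3 = 426.1005 cm^3

Answer: 426.1005 cm^3


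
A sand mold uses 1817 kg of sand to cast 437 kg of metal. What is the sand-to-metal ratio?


Formula: Sand-to-Metal Ratio = W_sand / W_metal
Ratio = 1817 kg / 437 kg = 4.1579

Answer: 4.1579


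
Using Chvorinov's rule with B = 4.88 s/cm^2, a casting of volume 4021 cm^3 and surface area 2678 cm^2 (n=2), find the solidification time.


Formula: t_s = B * (V/A)^n  (Chvorinov's rule, n=2)
Modulus M = V/A = 4021/2678 = 1.501494 cm
M^2 = 1.501494^2 = 2.254484 cm^2
t_s = 4.88 * 2.254484 = 11.0019 s

Answer: 11.0019 s


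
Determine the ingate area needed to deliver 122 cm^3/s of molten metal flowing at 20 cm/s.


Formula: A_ingate = Q / v  (continuity equation)
A = 122 cm^3/s / 20 cm/s = 6.1000 cm^2

Answer: 6.1000 cm^2


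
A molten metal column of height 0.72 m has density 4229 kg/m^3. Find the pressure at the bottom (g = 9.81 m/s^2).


Formula: P = rho * g * h
rho * g = 4229 * 9.81 = 41486.49 N/m^3
P = 41486.49 * 0.72 = 29870.2728 Pa

29870.2728 Pa


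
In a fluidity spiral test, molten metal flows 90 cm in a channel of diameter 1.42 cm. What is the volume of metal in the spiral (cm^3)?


Formula: V = pi * (d/2)^2 * L  (cylinder volume)
Radius = 1.42/2 = 0.71 cm
V = pi * 0.71^2 * 90 = 142.5309 cm^3

Answer: 142.5309 cm^3


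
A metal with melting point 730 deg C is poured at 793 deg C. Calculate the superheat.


Formula: Superheat = T_pour - T_melt
Superheat = 793 - 730 = 63 deg C

Answer: 63 deg C


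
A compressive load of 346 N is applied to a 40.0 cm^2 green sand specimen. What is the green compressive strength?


Formula: Compressive Strength = Force / Area
Strength = 346 N / 40.0 cm^2 = 8.6500 N/cm^2

Final answer: 8.6500 N/cm^2


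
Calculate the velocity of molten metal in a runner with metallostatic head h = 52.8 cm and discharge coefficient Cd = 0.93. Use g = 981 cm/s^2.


Formula: v = Cd * sqrt(2 * g * h)  (Torricelli with discharge coefficient)
2*g*h = 2 * 981 * 52.8 = 103593.6 cm^2/s^2
sqrt(103593.6) = 321.85960 cm/s
v = 0.93 * 321.85960 = 299.3294 cm/s

Final answer: 299.3294 cm/s


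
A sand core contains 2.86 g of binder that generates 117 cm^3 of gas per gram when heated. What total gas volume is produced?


Formula: V_gas = W_binder * gas_evolution_rate
V = 2.86 g * 117 cm^3/g = 334.6200 cm^3

334.6200 cm^3


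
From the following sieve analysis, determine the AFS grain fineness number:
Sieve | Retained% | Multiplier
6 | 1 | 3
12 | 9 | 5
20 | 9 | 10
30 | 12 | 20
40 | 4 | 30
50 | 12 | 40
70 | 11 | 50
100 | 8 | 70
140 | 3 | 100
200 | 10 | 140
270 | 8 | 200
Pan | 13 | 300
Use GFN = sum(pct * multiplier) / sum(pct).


Formula: GFN = sum(pct * multiplier) / sum(pct)
sum(pct * multiplier) = 9288
sum(pct) = 100
GFN = 9288 / 100 = 92.88

Answer: 92.88


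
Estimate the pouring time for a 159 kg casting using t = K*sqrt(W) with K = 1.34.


Formula: t = K * sqrt(W)
sqrt(W) = sqrt(159) = 12.60952
t = 1.34 * 12.60952 = 16.8968 s


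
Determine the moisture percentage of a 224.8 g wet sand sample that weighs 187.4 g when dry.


Formula: MC = (W_wet - W_dry) / W_wet * 100
Water mass = 224.8 - 187.4 = 37.4 g
MC = 37.4 / 224.8 * 100 = 16.6370%


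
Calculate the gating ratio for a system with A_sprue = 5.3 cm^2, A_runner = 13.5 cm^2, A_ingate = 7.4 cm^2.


Sprue:Runner:Ingate = 1 : 13.5/5.3 : 7.4/5.3 = 1:2.55:1.40

Answer: 1:2.55:1.40


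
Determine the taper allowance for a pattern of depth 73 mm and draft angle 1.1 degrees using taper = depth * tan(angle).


Formula: taper = depth * tan(draft_angle)
tan(1.1 deg) = 0.0192010
taper = 73 mm * 0.0192010 = 1.4017 mm

1.4017 mm


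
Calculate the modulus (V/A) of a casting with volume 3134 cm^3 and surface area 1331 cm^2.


Formula: Casting Modulus M = V / A
M = 3134 cm^3 / 1331 cm^2 = 2.3546 cm


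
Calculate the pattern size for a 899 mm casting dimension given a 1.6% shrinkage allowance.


Formula: L_pattern = L_casting * (1 + shrinkage_rate/100)
Shrinkage factor = 1 + 1.6/100 = 1.016
L_pattern = 899 mm * 1.016 = 913.3840 mm

Answer: 913.3840 mm


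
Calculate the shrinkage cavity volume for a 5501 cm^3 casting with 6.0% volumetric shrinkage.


Formula: V_shrink = V_casting * shrinkage_pct / 100
V_shrink = 5501 cm^3 * 6.0 / 100 = 330.0600 cm^3

Answer: 330.0600 cm^3


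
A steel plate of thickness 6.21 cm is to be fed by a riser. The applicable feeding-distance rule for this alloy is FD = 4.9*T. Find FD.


Formula: FD = 4.9 * T  (riser feeding-distance rule)
FD = 4.9 * 6.21 cm = 30.4290 cm

30.4290 cm


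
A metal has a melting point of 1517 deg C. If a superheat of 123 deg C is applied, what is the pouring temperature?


Formula: T_pour = T_melt + Superheat
T_pour = 1517 + 123 = 1640 deg C

Final answer: 1640 deg C


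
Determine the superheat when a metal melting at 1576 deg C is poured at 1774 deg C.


Formula: Superheat = T_pour - T_melt
Superheat = 1774 - 1576 = 198 deg C

198 deg C


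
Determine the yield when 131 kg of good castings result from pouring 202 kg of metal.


Formula: Casting Yield = (W_good / W_total) * 100
Yield = (131 kg / 202 kg) * 100 = 64.8515%


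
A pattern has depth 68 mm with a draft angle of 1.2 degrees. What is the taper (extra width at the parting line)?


Formula: taper = depth * tan(draft_angle)
tan(1.2 deg) = 0.0209470
taper = 68 mm * 0.0209470 = 1.4244 mm

Answer: 1.4244 mm


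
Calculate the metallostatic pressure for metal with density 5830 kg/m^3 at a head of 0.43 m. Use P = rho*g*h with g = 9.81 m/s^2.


Formula: P = rho * g * h
rho * g = 5830 * 9.81 = 57192.3 N/m^3
P = 57192.3 * 0.43 = 24592.6890 Pa

24592.6890 Pa


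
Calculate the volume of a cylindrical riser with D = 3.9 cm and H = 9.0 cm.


Formula: V = pi * (D/2)^2 * H  (cylinder volume)
Radius = D/2 = 3.9/2 = 1.95 cm
V = pi * 1.95^2 * 9.0 = 107.5132 cm^3

Final answer: 107.5132 cm^3


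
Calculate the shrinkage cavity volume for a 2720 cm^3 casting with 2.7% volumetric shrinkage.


Formula: V_shrink = V_casting * shrinkage_pct / 100
V_shrink = 2720 cm^3 * 2.7 / 100 = 73.4400 cm^3

Answer: 73.4400 cm^3


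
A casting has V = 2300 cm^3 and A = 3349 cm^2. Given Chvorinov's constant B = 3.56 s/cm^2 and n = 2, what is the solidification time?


Formula: t_s = B * (V/A)^n  (Chvorinov's rule, n=2)
Modulus M = V/A = 2300/3349 = 0.686772 cm
M^2 = 0.686772^2 = 0.471656 cm^2
t_s = 3.56 * 0.471656 = 1.6791 s


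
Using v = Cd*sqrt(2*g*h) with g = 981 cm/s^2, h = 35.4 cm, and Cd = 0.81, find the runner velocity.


Formula: v = Cd * sqrt(2 * g * h)  (Torricelli with discharge coefficient)
2*g*h = 2 * 981 * 35.4 = 69454.8 cm^2/s^2
sqrt(69454.8) = 263.54279 cm/s
v = 0.81 * 263.54279 = 213.4697 cm/s

Final answer: 213.4697 cm/s


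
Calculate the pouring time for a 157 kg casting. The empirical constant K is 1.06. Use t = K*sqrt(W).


Formula: t = K * sqrt(W)
sqrt(W) = sqrt(157) = 12.52996
t = 1.06 * 12.52996 = 13.2818 s

Answer: 13.2818 s


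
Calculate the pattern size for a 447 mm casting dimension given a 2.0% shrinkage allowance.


Formula: L_pattern = L_casting * (1 + shrinkage_rate/100)
Shrinkage factor = 1 + 2.0/100 = 1.02
L_pattern = 447 mm * 1.02 = 455.9400 mm

Final answer: 455.9400 mm


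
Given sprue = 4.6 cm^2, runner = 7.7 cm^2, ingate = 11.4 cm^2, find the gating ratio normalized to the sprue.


Sprue:Runner:Ingate = 1 : 7.7/4.6 : 11.4/4.6 = 1:1.67:2.48

1:1.67:2.48


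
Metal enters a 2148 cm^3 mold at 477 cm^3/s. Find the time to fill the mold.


Formula: t_fill = V_mold / Q_flow
t = 2148 cm^3 / 477 cm^3/s = 4.5031 s

4.5031 s


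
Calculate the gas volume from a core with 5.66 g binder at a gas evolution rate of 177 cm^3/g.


Formula: V_gas = W_binder * gas_evolution_rate
V = 5.66 g * 177 cm^3/g = 1001.8200 cm^3

Answer: 1001.8200 cm^3


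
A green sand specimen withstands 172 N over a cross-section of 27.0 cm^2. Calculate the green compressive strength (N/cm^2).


Formula: Compressive Strength = Force / Area
Strength = 172 N / 27.0 cm^2 = 6.3704 N/cm^2

6.3704 N/cm^2


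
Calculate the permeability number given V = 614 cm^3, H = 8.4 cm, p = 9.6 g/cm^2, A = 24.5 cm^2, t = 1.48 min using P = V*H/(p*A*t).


Formula: Permeability Number P = (V * H) / (p * A * t)
Numerator: V * H = 614 * 8.4 = 5157.6
Denominator: p * A * t = 9.6 * 24.5 * 1.48 = 348.096
P = 5157.6 / 348.096 = 14.8166

Final answer: 14.8166


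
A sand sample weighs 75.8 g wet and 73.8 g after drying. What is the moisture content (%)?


Formula: MC = (W_wet - W_dry) / W_wet * 100
Water mass = 75.8 - 73.8 = 2.0 g
MC = 2.0 / 75.8 * 100 = 2.6385%

Final answer: 2.6385%


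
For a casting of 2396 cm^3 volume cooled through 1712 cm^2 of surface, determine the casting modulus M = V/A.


Formula: Casting Modulus M = V / A
M = 2396 cm^3 / 1712 cm^2 = 1.3995 cm

Answer: 1.3995 cm


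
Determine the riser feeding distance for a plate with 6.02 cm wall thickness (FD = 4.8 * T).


Formula: FD = 4.8 * T  (riser feeding-distance rule)
FD = 4.8 * 6.02 cm = 28.8960 cm

Answer: 28.8960 cm


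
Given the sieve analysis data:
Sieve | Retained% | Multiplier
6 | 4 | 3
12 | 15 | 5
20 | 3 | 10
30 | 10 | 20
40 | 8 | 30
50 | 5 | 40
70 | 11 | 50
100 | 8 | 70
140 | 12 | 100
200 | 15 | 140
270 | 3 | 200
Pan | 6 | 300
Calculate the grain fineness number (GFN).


Formula: GFN = sum(pct * multiplier) / sum(pct)
sum(pct * multiplier) = 7567
sum(pct) = 100
GFN = 7567 / 100 = 75.67


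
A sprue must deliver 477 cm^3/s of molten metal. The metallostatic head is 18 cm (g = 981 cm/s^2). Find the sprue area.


Formula: v = sqrt(2*g*h), A = Q/v
Velocity: v = sqrt(2 * 981 * 18) = sqrt(35316) = 187.9255 cm/s
Sprue area: A = Q / v = 477 / 187.9255 = 2.5382 cm^2

2.5382 cm^2


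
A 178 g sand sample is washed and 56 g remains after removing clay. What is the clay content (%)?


Formula: Clay% = (W_total - W_washed) / W_total * 100
Clay mass = 178 - 56 = 122 g
Clay% = 122 / 178 * 100 = 68.5393%


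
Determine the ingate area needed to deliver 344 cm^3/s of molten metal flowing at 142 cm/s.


Formula: A_ingate = Q / v  (continuity equation)
A = 344 cm^3/s / 142 cm/s = 2.4225 cm^2

Answer: 2.4225 cm^2


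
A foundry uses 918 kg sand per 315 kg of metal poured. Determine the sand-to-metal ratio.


Formula: Sand-to-Metal Ratio = W_sand / W_metal
Ratio = 918 kg / 315 kg = 2.9143

2.9143


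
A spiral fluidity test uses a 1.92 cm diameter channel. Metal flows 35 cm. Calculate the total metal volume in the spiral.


Formula: V = pi * (d/2)^2 * L  (cylinder volume)
Radius = 1.92/2 = 0.96 cm
V = pi * 0.96^2 * 35 = 101.3352 cm^3


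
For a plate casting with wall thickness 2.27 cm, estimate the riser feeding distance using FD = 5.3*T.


Formula: FD = 5.3 * T  (riser feeding-distance rule)
FD = 5.3 * 2.27 cm = 12.0310 cm


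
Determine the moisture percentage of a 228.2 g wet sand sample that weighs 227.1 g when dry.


Formula: MC = (W_wet - W_dry) / W_wet * 100
Water mass = 228.2 - 227.1 = 1.1 g
MC = 1.1 / 228.2 * 100 = 0.4820%

0.4820%


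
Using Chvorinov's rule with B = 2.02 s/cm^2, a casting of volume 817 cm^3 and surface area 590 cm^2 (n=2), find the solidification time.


Formula: t_s = B * (V/A)^n  (Chvorinov's rule, n=2)
Modulus M = V/A = 817/590 = 1.384746 cm
M^2 = 1.384746^2 = 1.917521 cm^2
t_s = 2.02 * 1.917521 = 3.8734 s

Final answer: 3.8734 s


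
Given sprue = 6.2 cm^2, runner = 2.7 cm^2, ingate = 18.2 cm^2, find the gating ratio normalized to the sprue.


Sprue:Runner:Ingate = 1 : 2.7/6.2 : 18.2/6.2 = 1:0.44:2.94

Answer: 1:0.44:2.94


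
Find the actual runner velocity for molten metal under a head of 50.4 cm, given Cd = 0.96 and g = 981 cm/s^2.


Formula: v = Cd * sqrt(2 * g * h)  (Torricelli with discharge coefficient)
2*g*h = 2 * 981 * 50.4 = 98884.8 cm^2/s^2
sqrt(98884.8) = 314.45954 cm/s
v = 0.96 * 314.45954 = 301.8812 cm/s

301.8812 cm/s


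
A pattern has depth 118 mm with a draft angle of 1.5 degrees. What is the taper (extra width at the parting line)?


Formula: taper = depth * tan(draft_angle)
tan(1.5 deg) = 0.0261859
taper = 118 mm * 0.0261859 = 3.0899 mm

3.0899 mm


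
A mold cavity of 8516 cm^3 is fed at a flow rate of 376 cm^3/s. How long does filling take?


Formula: t_fill = V_mold / Q_flow
t = 8516 cm^3 / 376 cm^3/s = 22.6489 s


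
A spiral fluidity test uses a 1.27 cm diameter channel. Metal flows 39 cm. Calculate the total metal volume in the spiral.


Formula: V = pi * (d/2)^2 * L  (cylinder volume)
Radius = 1.27/2 = 0.635 cm
V = pi * 0.635^2 * 39 = 49.4040 cm^3

49.4040 cm^3


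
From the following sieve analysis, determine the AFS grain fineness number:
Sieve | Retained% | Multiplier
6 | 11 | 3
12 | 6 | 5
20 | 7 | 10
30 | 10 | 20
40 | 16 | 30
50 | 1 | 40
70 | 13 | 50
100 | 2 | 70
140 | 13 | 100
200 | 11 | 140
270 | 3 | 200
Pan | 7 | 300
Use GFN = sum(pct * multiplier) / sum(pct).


Formula: GFN = sum(pct * multiplier) / sum(pct)
sum(pct * multiplier) = 7183
sum(pct) = 100
GFN = 7183 / 100 = 71.83

71.83


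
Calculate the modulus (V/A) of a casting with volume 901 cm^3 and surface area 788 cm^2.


Formula: Casting Modulus M = V / A
M = 901 cm^3 / 788 cm^2 = 1.1434 cm

Answer: 1.1434 cm


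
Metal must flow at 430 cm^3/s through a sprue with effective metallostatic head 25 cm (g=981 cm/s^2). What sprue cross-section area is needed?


Formula: v = sqrt(2*g*h), A = Q/v
Velocity: v = sqrt(2 * 981 * 25) = sqrt(49050) = 221.4723 cm/s
Sprue area: A = Q / v = 430 / 221.4723 = 1.9416 cm^2

Final answer: 1.9416 cm^2


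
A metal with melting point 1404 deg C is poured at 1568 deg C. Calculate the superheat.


Formula: Superheat = T_pour - T_melt
Superheat = 1568 - 1404 = 164 deg C

Final answer: 164 deg C


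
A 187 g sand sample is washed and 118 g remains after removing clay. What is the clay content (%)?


Formula: Clay% = (W_total - W_washed) / W_total * 100
Clay mass = 187 - 118 = 69 g
Clay% = 69 / 187 * 100 = 36.8984%

Answer: 36.8984%


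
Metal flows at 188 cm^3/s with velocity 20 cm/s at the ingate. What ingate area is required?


Formula: A_ingate = Q / v  (continuity equation)
A = 188 cm^3/s / 20 cm/s = 9.4000 cm^2

Answer: 9.4000 cm^2


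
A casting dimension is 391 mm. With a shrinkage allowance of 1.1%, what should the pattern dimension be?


Formula: L_pattern = L_casting * (1 + shrinkage_rate/100)
Shrinkage factor = 1 + 1.1/100 = 1.011
L_pattern = 391 mm * 1.011 = 395.3010 mm

Final answer: 395.3010 mm


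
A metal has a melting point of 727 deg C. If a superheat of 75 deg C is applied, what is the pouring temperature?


Formula: T_pour = T_melt + Superheat
T_pour = 727 + 75 = 802 deg C

802 deg C


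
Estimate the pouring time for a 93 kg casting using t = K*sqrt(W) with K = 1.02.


Formula: t = K * sqrt(W)
sqrt(W) = sqrt(93) = 9.64365
t = 1.02 * 9.64365 = 9.8365 s


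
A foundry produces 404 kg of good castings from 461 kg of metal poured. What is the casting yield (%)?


Formula: Casting Yield = (W_good / W_total) * 100
Yield = (404 kg / 461 kg) * 100 = 87.6356%

Answer: 87.6356%


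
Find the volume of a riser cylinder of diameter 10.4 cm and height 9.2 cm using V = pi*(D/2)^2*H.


Formula: V = pi * (D/2)^2 * H  (cylinder volume)
Radius = D/2 = 10.4/2 = 5.2 cm
V = pi * 5.2^2 * 9.2 = 781.5277 cm^3

781.5277 cm^3


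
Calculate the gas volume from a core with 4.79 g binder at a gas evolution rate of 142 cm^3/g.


Formula: V_gas = W_binder * gas_evolution_rate
V = 4.79 g * 142 cm^3/g = 680.1800 cm^3


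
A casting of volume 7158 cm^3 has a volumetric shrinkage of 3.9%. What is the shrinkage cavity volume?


Formula: V_shrink = V_casting * shrinkage_pct / 100
V_shrink = 7158 cm^3 * 3.9 / 100 = 279.1620 cm^3

Final answer: 279.1620 cm^3


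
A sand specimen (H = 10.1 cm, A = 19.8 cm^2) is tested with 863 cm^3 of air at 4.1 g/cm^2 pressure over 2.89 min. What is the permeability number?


Formula: Permeability Number P = (V * H) / (p * A * t)
Numerator: V * H = 863 * 10.1 = 8716.3
Denominator: p * A * t = 4.1 * 19.8 * 2.89 = 234.6102
P = 8716.3 / 234.6102 = 37.1523

Answer: 37.1523


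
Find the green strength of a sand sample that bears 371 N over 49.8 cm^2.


Formula: Compressive Strength = Force / Area
Strength = 371 N / 49.8 cm^2 = 7.4498 N/cm^2

Final answer: 7.4498 N/cm^2


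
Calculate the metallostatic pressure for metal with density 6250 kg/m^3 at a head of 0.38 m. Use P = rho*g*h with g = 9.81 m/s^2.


Formula: P = rho * g * h
rho * g = 6250 * 9.81 = 61312.5 N/m^3
P = 61312.5 * 0.38 = 23298.7500 Pa

Answer: 23298.7500 Pa


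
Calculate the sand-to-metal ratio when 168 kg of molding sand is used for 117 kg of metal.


Formula: Sand-to-Metal Ratio = W_sand / W_metal
Ratio = 168 kg / 117 kg = 1.4359

Answer: 1.4359


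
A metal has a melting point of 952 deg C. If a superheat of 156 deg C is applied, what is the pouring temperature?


Formula: T_pour = T_melt + Superheat
T_pour = 952 + 156 = 1108 deg C

1108 deg C


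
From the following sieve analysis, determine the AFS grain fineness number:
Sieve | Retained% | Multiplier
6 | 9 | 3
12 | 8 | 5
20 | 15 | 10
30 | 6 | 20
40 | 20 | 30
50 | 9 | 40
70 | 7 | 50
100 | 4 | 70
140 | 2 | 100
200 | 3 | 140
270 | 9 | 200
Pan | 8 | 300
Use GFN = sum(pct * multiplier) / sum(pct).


Formula: GFN = sum(pct * multiplier) / sum(pct)
sum(pct * multiplier) = 6747
sum(pct) = 100
GFN = 6747 / 100 = 67.47

Answer: 67.47


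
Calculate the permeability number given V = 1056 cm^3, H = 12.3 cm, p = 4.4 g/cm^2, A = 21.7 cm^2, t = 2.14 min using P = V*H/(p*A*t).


Formula: Permeability Number P = (V * H) / (p * A * t)
Numerator: V * H = 1056 * 12.3 = 12988.8
Denominator: p * A * t = 4.4 * 21.7 * 2.14 = 204.3272
P = 12988.8 / 204.3272 = 63.5686

63.5686


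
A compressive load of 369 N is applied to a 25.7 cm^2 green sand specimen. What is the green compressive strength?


Formula: Compressive Strength = Force / Area
Strength = 369 N / 25.7 cm^2 = 14.3580 N/cm^2

14.3580 N/cm^2


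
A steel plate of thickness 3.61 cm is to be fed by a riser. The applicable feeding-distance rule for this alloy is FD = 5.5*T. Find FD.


Formula: FD = 5.5 * T  (riser feeding-distance rule)
FD = 5.5 * 3.61 cm = 19.8550 cm

Answer: 19.8550 cm


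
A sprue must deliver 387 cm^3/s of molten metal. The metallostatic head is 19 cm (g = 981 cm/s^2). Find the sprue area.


Formula: v = sqrt(2*g*h), A = Q/v
Velocity: v = sqrt(2 * 981 * 19) = sqrt(37278) = 193.0751 cm/s
Sprue area: A = Q / v = 387 / 193.0751 = 2.0044 cm^2


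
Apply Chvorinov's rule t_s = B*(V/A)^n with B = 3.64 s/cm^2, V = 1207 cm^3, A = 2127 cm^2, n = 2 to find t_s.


Formula: t_s = B * (V/A)^n  (Chvorinov's rule, n=2)
Modulus M = V/A = 1207/2127 = 0.567466 cm
M^2 = 0.567466^2 = 0.322018 cm^2
t_s = 3.64 * 0.322018 = 1.1721 s

1.1721 s


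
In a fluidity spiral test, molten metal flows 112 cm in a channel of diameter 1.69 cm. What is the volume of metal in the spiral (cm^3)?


Formula: V = pi * (d/2)^2 * L  (cylinder volume)
Radius = 1.69/2 = 0.845 cm
V = pi * 0.845^2 * 112 = 251.2357 cm^3

251.2357 cm^3


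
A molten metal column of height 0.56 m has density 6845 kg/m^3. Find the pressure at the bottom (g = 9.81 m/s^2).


Formula: P = rho * g * h
rho * g = 6845 * 9.81 = 67149.45 N/m^3
P = 67149.45 * 0.56 = 37603.6920 Pa

Answer: 37603.6920 Pa


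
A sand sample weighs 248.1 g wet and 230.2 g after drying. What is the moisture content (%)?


Formula: MC = (W_wet - W_dry) / W_wet * 100
Water mass = 248.1 - 230.2 = 17.9 g
MC = 17.9 / 248.1 * 100 = 7.2148%


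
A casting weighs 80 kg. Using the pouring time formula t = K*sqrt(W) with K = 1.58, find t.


Formula: t = K * sqrt(W)
sqrt(W) = sqrt(80) = 8.94427
t = 1.58 * 8.94427 = 14.1319 s

14.1319 s


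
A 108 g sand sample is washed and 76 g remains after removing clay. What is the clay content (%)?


Formula: Clay% = (W_total - W_washed) / W_total * 100
Clay mass = 108 - 76 = 32 g
Clay% = 32 / 108 * 100 = 29.6296%

Final answer: 29.6296%


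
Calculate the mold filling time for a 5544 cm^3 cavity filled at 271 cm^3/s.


Formula: t_fill = V_mold / Q_flow
t = 5544 cm^3 / 271 cm^3/s = 20.4576 s

20.4576 s


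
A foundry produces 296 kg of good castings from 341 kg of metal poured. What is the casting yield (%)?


Formula: Casting Yield = (W_good / W_total) * 100
Yield = (296 kg / 341 kg) * 100 = 86.8035%

Answer: 86.8035%


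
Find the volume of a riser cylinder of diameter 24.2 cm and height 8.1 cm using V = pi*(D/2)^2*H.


Formula: V = pi * (D/2)^2 * H  (cylinder volume)
Radius = D/2 = 24.2/2 = 12.1 cm
V = pi * 12.1^2 * 8.1 = 3725.6807 cm^3

Answer: 3725.6807 cm^3


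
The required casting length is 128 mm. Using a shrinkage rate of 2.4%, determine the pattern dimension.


Formula: L_pattern = L_casting * (1 + shrinkage_rate/100)
Shrinkage factor = 1 + 2.4/100 = 1.024
L_pattern = 128 mm * 1.024 = 131.0720 mm


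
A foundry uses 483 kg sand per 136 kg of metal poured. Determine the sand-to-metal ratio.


Formula: Sand-to-Metal Ratio = W_sand / W_metal
Ratio = 483 kg / 136 kg = 3.5515

Answer: 3.5515


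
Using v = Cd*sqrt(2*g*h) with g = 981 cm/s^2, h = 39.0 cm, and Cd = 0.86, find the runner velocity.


Formula: v = Cd * sqrt(2 * g * h)  (Torricelli with discharge coefficient)
2*g*h = 2 * 981 * 39.0 = 76518.0 cm^2/s^2
sqrt(76518.0) = 276.61887 cm/s
v = 0.86 * 276.61887 = 237.8922 cm/s

237.8922 cm/s


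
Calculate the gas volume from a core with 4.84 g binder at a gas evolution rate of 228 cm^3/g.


Formula: V_gas = W_binder * gas_evolution_rate
V = 4.84 g * 228 cm^3/g = 1103.5200 cm^3

Answer: 1103.5200 cm^3


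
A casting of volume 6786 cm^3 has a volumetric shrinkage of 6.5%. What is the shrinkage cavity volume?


Formula: V_shrink = V_casting * shrinkage_pct / 100
V_shrink = 6786 cm^3 * 6.5 / 100 = 441.0900 cm^3


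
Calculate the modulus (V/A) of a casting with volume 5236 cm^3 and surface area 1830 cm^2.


Formula: Casting Modulus M = V / A
M = 5236 cm^3 / 1830 cm^2 = 2.8612 cm

Answer: 2.8612 cm


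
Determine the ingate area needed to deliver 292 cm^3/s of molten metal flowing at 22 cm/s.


Formula: A_ingate = Q / v  (continuity equation)
A = 292 cm^3/s / 22 cm/s = 13.2727 cm^2

Final answer: 13.2727 cm^2


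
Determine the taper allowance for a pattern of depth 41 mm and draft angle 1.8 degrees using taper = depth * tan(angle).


Formula: taper = depth * tan(draft_angle)
tan(1.8 deg) = 0.0314263
taper = 41 mm * 0.0314263 = 1.2885 mm

Final answer: 1.2885 mm


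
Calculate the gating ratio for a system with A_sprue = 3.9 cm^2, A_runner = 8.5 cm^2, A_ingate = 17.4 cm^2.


Sprue:Runner:Ingate = 1 : 8.5/3.9 : 17.4/3.9 = 1:2.18:4.46

Answer: 1:2.18:4.46


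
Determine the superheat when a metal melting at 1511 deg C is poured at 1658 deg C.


Formula: Superheat = T_pour - T_melt
Superheat = 1658 - 1511 = 147 deg C

Answer: 147 deg C


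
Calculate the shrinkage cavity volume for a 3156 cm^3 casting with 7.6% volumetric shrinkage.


Formula: V_shrink = V_casting * shrinkage_pct / 100
V_shrink = 3156 cm^3 * 7.6 / 100 = 239.8560 cm^3

239.8560 cm^3


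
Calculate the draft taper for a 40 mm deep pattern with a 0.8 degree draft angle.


Formula: taper = depth * tan(draft_angle)
tan(0.8 deg) = 0.0139635
taper = 40 mm * 0.0139635 = 0.5585 mm

0.5585 mm


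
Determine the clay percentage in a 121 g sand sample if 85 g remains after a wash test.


Formula: Clay% = (W_total - W_washed) / W_total * 100
Clay mass = 121 - 85 = 36 g
Clay% = 36 / 121 * 100 = 29.7521%

Final answer: 29.7521%


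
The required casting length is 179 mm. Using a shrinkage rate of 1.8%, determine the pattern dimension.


Formula: L_pattern = L_casting * (1 + shrinkage_rate/100)
Shrinkage factor = 1 + 1.8/100 = 1.018
L_pattern = 179 mm * 1.018 = 182.2220 mm

Answer: 182.2220 mm


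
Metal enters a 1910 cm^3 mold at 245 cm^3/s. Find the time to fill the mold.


Formula: t_fill = V_mold / Q_flow
t = 1910 cm^3 / 245 cm^3/s = 7.7959 s

Answer: 7.7959 s


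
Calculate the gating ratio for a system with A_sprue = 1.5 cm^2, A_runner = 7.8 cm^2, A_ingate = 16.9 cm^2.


Sprue:Runner:Ingate = 1 : 7.8/1.5 : 16.9/1.5 = 1:5.20:11.27

1:5.20:11.27


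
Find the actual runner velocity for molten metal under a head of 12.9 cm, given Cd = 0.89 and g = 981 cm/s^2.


Formula: v = Cd * sqrt(2 * g * h)  (Torricelli with discharge coefficient)
2*g*h = 2 * 981 * 12.9 = 25309.8 cm^2/s^2
sqrt(25309.8) = 159.09054 cm/s
v = 0.89 * 159.09054 = 141.5906 cm/s

141.5906 cm/s


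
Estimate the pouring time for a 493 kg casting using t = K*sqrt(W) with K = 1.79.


Formula: t = K * sqrt(W)
sqrt(W) = sqrt(493) = 22.20360
t = 1.79 * 22.20360 = 39.7444 s

39.7444 s


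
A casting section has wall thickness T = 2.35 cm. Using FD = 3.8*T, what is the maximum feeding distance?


Formula: FD = 3.8 * T  (riser feeding-distance rule)
FD = 3.8 * 2.35 cm = 8.9300 cm

Answer: 8.9300 cm


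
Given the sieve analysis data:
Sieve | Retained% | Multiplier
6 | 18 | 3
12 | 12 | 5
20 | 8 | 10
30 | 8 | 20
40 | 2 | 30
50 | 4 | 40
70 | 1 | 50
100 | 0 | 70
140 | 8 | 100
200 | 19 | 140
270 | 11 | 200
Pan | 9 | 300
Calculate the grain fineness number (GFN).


Formula: GFN = sum(pct * multiplier) / sum(pct)
sum(pct * multiplier) = 8984
sum(pct) = 100
GFN = 8984 / 100 = 89.84

89.84


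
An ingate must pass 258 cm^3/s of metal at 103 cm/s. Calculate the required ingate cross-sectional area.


Formula: A_ingate = Q / v  (continuity equation)
A = 258 cm^3/s / 103 cm/s = 2.5049 cm^2

Answer: 2.5049 cm^2


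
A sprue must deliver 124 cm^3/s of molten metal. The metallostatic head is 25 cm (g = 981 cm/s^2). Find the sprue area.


Formula: v = sqrt(2*g*h), A = Q/v
Velocity: v = sqrt(2 * 981 * 25) = sqrt(49050) = 221.4723 cm/s
Sprue area: A = Q / v = 124 / 221.4723 = 0.5599 cm^2

Answer: 0.5599 cm^2


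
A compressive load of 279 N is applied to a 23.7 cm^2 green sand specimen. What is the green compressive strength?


Formula: Compressive Strength = Force / Area
Strength = 279 N / 23.7 cm^2 = 11.7722 N/cm^2

Final answer: 11.7722 N/cm^2


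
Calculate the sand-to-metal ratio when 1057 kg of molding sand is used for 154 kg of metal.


Formula: Sand-to-Metal Ratio = W_sand / W_metal
Ratio = 1057 kg / 154 kg = 6.8636

6.8636


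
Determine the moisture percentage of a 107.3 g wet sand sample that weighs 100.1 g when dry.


Formula: MC = (W_wet - W_dry) / W_wet * 100
Water mass = 107.3 - 100.1 = 7.2 g
MC = 7.2 / 107.3 * 100 = 6.7102%

6.7102%


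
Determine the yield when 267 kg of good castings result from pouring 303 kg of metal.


Formula: Casting Yield = (W_good / W_total) * 100
Yield = (267 kg / 303 kg) * 100 = 88.1188%


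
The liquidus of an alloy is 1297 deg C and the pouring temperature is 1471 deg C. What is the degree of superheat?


Formula: Superheat = T_pour - T_melt
Superheat = 1471 - 1297 = 174 deg C

Final answer: 174 deg C


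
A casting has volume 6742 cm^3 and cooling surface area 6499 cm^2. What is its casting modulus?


Formula: Casting Modulus M = V / A
M = 6742 cm^3 / 6499 cm^2 = 1.0374 cm

1.0374 cm


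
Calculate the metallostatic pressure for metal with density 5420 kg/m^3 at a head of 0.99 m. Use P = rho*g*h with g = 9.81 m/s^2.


Formula: P = rho * g * h
rho * g = 5420 * 9.81 = 53170.2 N/m^3
P = 53170.2 * 0.99 = 52638.4980 Pa

Answer: 52638.4980 Pa


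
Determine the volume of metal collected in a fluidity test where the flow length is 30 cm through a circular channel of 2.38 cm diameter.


Formula: V = pi * (d/2)^2 * L  (cylinder volume)
Radius = 2.38/2 = 1.19 cm
V = pi * 1.19^2 * 30 = 133.4643 cm^3

Final answer: 133.4643 cm^3


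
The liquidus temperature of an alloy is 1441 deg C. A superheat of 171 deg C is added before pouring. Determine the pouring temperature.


Formula: T_pour = T_melt + Superheat
T_pour = 1441 + 171 = 1612 deg C

Final answer: 1612 deg C


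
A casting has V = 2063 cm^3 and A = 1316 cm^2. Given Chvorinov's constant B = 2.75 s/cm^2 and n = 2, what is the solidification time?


Formula: t_s = B * (V/A)^n  (Chvorinov's rule, n=2)
Modulus M = V/A = 2063/1316 = 1.567629 cm
M^2 = 1.567629^2 = 2.457461 cm^2
t_s = 2.75 * 2.457461 = 6.7580 s

Final answer: 6.7580 s


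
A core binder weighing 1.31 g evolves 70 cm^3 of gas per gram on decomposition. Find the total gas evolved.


Formula: V_gas = W_binder * gas_evolution_rate
V = 1.31 g * 70 cm^3/g = 91.7000 cm^3


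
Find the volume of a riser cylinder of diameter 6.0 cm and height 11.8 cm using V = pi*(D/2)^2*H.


Formula: V = pi * (D/2)^2 * H  (cylinder volume)
Radius = D/2 = 6.0/2 = 3.0 cm
V = pi * 3.0^2 * 11.8 = 333.6371 cm^3

Final answer: 333.6371 cm^3


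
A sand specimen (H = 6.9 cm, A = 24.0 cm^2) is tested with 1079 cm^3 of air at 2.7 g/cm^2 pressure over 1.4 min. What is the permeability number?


Formula: Permeability Number P = (V * H) / (p * A * t)
Numerator: V * H = 1079 * 6.9 = 7445.1
Denominator: p * A * t = 2.7 * 24.0 * 1.4 = 90.72
P = 7445.1 / 90.72 = 82.0668

Answer: 82.0668


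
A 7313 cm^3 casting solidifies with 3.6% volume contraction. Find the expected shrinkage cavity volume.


Formula: V_shrink = V_casting * shrinkage_pct / 100
V_shrink = 7313 cm^3 * 3.6 / 100 = 263.2680 cm^3

Answer: 263.2680 cm^3


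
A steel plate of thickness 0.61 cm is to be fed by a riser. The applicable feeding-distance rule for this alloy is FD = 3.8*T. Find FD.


Formula: FD = 3.8 * T  (riser feeding-distance rule)
FD = 3.8 * 0.61 cm = 2.3180 cm

Final answer: 2.3180 cm


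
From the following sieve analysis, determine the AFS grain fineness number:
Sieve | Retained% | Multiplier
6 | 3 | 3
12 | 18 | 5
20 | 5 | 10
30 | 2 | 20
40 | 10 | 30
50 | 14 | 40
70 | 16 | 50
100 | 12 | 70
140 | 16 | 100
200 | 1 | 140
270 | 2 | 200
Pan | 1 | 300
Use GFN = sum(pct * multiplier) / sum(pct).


Formula: GFN = sum(pct * multiplier) / sum(pct)
sum(pct * multiplier) = 5129
sum(pct) = 100
GFN = 5129 / 100 = 51.29

51.29


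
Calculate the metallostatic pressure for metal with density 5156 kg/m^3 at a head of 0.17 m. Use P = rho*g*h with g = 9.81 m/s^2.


Formula: P = rho * g * h
rho * g = 5156 * 9.81 = 50580.36 N/m^3
P = 50580.36 * 0.17 = 8598.6612 Pa

8598.6612 Pa


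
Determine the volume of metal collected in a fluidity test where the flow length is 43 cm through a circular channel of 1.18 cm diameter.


Formula: V = pi * (d/2)^2 * L  (cylinder volume)
Radius = 1.18/2 = 0.59 cm
V = pi * 0.59^2 * 43 = 47.0243 cm^3


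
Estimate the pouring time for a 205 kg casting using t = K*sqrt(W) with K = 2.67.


Formula: t = K * sqrt(W)
sqrt(W) = sqrt(205) = 14.31782
t = 2.67 * 14.31782 = 38.2286 s

Answer: 38.2286 s


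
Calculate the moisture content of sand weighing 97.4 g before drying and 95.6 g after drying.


Formula: MC = (W_wet - W_dry) / W_wet * 100
Water mass = 97.4 - 95.6 = 1.8 g
MC = 1.8 / 97.4 * 100 = 1.8480%

Answer: 1.8480%


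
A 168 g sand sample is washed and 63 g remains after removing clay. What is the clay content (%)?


Formula: Clay% = (W_total - W_washed) / W_total * 100
Clay mass = 168 - 63 = 105 g
Clay% = 105 / 168 * 100 = 62.5000%

62.5000%


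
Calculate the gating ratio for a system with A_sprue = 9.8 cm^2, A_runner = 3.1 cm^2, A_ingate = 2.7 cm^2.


Sprue:Runner:Ingate = 1 : 3.1/9.8 : 2.7/9.8 = 1:0.32:0.28

Final answer: 1:0.32:0.28


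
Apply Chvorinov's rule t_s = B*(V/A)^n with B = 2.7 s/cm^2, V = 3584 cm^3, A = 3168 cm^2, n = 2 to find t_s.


Formula: t_s = B * (V/A)^n  (Chvorinov's rule, n=2)
Modulus M = V/A = 3584/3168 = 1.131313 cm
M^2 = 1.131313^2 = 1.279869 cm^2
t_s = 2.7 * 1.279869 = 3.4556 s

Final answer: 3.4556 s


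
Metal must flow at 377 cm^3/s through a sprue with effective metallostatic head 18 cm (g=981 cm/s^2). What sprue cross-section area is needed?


Formula: v = sqrt(2*g*h), A = Q/v
Velocity: v = sqrt(2 * 981 * 18) = sqrt(35316) = 187.9255 cm/s
Sprue area: A = Q / v = 377 / 187.9255 = 2.0061 cm^2

Answer: 2.0061 cm^2


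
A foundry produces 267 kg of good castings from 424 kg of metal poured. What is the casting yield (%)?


Formula: Casting Yield = (W_good / W_total) * 100
Yield = (267 kg / 424 kg) * 100 = 62.9717%

62.9717%


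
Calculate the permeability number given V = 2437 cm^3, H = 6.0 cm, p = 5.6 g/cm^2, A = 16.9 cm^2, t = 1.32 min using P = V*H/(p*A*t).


Formula: Permeability Number P = (V * H) / (p * A * t)
Numerator: V * H = 2437 * 6.0 = 14622.0
Denominator: p * A * t = 5.6 * 16.9 * 1.32 = 124.9248
P = 14622.0 / 124.9248 = 117.0464

Answer: 117.0464


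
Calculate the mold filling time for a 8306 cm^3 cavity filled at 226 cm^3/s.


Formula: t_fill = V_mold / Q_flow
t = 8306 cm^3 / 226 cm^3/s = 36.7522 s

36.7522 s


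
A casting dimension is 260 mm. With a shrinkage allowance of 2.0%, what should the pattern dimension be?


Formula: L_pattern = L_casting * (1 + shrinkage_rate/100)
Shrinkage factor = 1 + 2.0/100 = 1.02
L_pattern = 260 mm * 1.02 = 265.2000 mm


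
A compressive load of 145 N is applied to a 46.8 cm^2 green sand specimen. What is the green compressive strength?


Formula: Compressive Strength = Force / Area
Strength = 145 N / 46.8 cm^2 = 3.0983 N/cm^2

Final answer: 3.0983 N/cm^2


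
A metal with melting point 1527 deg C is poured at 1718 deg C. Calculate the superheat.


Formula: Superheat = T_pour - T_melt
Superheat = 1718 - 1527 = 191 deg C

Final answer: 191 deg C


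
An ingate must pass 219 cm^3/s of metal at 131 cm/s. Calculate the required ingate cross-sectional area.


Formula: A_ingate = Q / v  (continuity equation)
A = 219 cm^3/s / 131 cm/s = 1.6718 cm^2

Final answer: 1.6718 cm^2


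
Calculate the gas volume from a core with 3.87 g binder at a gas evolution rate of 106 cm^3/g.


Formula: V_gas = W_binder * gas_evolution_rate
V = 3.87 g * 106 cm^3/g = 410.2200 cm^3

Final answer: 410.2200 cm^3


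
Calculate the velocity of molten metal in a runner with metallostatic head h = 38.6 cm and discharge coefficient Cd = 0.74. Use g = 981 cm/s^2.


Formula: v = Cd * sqrt(2 * g * h)  (Torricelli with discharge coefficient)
2*g*h = 2 * 981 * 38.6 = 75733.2 cm^2/s^2
sqrt(75733.2) = 275.19666 cm/s
v = 0.74 * 275.19666 = 203.6455 cm/s


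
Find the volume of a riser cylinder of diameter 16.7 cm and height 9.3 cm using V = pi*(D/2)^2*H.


Formula: V = pi * (D/2)^2 * H  (cylinder volume)
Radius = D/2 = 16.7/2 = 8.35 cm
V = pi * 8.35^2 * 9.3 = 2037.0692 cm^3

2037.0692 cm^3
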